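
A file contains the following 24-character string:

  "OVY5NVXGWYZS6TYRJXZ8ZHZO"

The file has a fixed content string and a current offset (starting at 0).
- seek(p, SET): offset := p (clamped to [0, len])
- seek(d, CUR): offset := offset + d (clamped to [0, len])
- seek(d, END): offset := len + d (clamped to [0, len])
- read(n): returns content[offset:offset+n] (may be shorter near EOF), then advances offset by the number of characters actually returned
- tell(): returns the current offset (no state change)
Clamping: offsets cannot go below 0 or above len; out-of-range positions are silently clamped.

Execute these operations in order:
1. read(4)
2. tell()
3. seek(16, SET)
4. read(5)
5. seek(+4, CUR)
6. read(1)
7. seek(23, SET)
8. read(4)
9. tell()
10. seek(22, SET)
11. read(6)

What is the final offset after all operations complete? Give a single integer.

Answer: 24

Derivation:
After 1 (read(4)): returned 'OVY5', offset=4
After 2 (tell()): offset=4
After 3 (seek(16, SET)): offset=16
After 4 (read(5)): returned 'JXZ8Z', offset=21
After 5 (seek(+4, CUR)): offset=24
After 6 (read(1)): returned '', offset=24
After 7 (seek(23, SET)): offset=23
After 8 (read(4)): returned 'O', offset=24
After 9 (tell()): offset=24
After 10 (seek(22, SET)): offset=22
After 11 (read(6)): returned 'ZO', offset=24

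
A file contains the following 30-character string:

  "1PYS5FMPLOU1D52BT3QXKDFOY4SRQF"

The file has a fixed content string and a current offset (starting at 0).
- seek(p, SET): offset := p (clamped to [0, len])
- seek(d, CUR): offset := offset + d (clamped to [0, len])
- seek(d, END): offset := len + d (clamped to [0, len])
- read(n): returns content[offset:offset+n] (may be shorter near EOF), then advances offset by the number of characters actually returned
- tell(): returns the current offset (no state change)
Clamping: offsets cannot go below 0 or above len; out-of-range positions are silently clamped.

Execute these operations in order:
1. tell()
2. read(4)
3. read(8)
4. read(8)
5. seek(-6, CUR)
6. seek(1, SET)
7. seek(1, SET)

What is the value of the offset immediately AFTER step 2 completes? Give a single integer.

Answer: 4

Derivation:
After 1 (tell()): offset=0
After 2 (read(4)): returned '1PYS', offset=4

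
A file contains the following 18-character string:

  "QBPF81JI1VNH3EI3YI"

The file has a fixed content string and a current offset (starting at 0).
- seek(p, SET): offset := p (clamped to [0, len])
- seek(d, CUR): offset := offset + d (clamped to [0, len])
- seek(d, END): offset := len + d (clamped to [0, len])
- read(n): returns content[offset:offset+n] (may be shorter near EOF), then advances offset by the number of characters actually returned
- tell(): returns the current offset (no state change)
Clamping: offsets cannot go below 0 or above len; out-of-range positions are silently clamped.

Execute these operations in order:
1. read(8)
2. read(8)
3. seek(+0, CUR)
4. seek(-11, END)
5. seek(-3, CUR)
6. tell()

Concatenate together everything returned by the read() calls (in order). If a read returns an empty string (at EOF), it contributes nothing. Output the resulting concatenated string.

Answer: QBPF81JI1VNH3EI3

Derivation:
After 1 (read(8)): returned 'QBPF81JI', offset=8
After 2 (read(8)): returned '1VNH3EI3', offset=16
After 3 (seek(+0, CUR)): offset=16
After 4 (seek(-11, END)): offset=7
After 5 (seek(-3, CUR)): offset=4
After 6 (tell()): offset=4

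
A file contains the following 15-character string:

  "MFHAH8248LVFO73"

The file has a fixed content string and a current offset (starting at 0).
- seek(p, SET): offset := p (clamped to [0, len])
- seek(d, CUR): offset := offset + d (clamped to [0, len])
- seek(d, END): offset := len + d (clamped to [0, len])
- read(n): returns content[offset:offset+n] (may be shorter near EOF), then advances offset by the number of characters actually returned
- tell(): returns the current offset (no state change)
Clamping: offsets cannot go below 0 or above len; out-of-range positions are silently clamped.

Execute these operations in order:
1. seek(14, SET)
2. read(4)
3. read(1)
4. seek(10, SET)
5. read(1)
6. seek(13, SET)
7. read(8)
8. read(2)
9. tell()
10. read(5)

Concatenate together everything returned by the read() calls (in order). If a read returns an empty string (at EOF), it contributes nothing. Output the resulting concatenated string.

After 1 (seek(14, SET)): offset=14
After 2 (read(4)): returned '3', offset=15
After 3 (read(1)): returned '', offset=15
After 4 (seek(10, SET)): offset=10
After 5 (read(1)): returned 'V', offset=11
After 6 (seek(13, SET)): offset=13
After 7 (read(8)): returned '73', offset=15
After 8 (read(2)): returned '', offset=15
After 9 (tell()): offset=15
After 10 (read(5)): returned '', offset=15

Answer: 3V73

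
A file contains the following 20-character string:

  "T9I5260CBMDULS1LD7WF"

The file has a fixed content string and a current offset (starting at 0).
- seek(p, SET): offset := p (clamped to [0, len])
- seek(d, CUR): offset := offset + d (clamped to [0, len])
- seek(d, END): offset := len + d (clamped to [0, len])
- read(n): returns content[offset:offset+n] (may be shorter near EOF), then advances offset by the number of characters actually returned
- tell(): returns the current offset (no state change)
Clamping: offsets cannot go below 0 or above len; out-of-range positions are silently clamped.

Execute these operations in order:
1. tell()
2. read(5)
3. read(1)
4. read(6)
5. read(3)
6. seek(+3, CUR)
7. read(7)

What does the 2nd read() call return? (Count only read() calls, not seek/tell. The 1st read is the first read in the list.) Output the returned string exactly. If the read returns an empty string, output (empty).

After 1 (tell()): offset=0
After 2 (read(5)): returned 'T9I52', offset=5
After 3 (read(1)): returned '6', offset=6
After 4 (read(6)): returned '0CBMDU', offset=12
After 5 (read(3)): returned 'LS1', offset=15
After 6 (seek(+3, CUR)): offset=18
After 7 (read(7)): returned 'WF', offset=20

Answer: 6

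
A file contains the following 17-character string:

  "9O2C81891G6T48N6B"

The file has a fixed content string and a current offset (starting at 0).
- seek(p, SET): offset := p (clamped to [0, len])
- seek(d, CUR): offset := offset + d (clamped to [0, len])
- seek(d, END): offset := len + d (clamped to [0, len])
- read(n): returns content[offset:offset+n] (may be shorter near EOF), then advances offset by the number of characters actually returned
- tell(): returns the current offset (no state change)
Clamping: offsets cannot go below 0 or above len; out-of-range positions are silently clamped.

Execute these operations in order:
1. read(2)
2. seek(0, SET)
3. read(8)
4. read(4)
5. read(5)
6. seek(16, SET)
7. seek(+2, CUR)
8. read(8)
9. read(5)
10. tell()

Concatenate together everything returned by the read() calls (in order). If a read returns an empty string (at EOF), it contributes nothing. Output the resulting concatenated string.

Answer: 9O9O2C81891G6T48N6B

Derivation:
After 1 (read(2)): returned '9O', offset=2
After 2 (seek(0, SET)): offset=0
After 3 (read(8)): returned '9O2C8189', offset=8
After 4 (read(4)): returned '1G6T', offset=12
After 5 (read(5)): returned '48N6B', offset=17
After 6 (seek(16, SET)): offset=16
After 7 (seek(+2, CUR)): offset=17
After 8 (read(8)): returned '', offset=17
After 9 (read(5)): returned '', offset=17
After 10 (tell()): offset=17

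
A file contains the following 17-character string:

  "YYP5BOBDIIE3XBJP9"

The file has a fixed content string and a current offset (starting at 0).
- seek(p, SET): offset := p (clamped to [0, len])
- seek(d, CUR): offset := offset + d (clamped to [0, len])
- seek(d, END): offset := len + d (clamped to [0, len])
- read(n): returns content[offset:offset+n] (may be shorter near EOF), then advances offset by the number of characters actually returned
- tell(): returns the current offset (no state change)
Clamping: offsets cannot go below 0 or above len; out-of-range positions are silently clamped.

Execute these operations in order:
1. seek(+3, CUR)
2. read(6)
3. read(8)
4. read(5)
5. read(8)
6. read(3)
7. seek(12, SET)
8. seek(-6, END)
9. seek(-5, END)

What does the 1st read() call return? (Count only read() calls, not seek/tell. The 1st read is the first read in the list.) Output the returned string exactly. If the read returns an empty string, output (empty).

Answer: 5BOBDI

Derivation:
After 1 (seek(+3, CUR)): offset=3
After 2 (read(6)): returned '5BOBDI', offset=9
After 3 (read(8)): returned 'IE3XBJP9', offset=17
After 4 (read(5)): returned '', offset=17
After 5 (read(8)): returned '', offset=17
After 6 (read(3)): returned '', offset=17
After 7 (seek(12, SET)): offset=12
After 8 (seek(-6, END)): offset=11
After 9 (seek(-5, END)): offset=12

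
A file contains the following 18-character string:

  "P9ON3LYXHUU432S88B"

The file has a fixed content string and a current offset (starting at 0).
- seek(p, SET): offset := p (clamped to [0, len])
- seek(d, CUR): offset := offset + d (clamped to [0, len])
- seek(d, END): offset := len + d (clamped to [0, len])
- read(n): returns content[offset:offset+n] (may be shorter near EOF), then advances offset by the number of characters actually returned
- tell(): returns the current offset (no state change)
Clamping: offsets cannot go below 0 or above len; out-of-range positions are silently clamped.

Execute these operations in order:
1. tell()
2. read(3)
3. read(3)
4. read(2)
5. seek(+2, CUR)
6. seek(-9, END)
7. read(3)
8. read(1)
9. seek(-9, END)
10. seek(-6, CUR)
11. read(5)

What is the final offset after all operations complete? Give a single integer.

After 1 (tell()): offset=0
After 2 (read(3)): returned 'P9O', offset=3
After 3 (read(3)): returned 'N3L', offset=6
After 4 (read(2)): returned 'YX', offset=8
After 5 (seek(+2, CUR)): offset=10
After 6 (seek(-9, END)): offset=9
After 7 (read(3)): returned 'UU4', offset=12
After 8 (read(1)): returned '3', offset=13
After 9 (seek(-9, END)): offset=9
After 10 (seek(-6, CUR)): offset=3
After 11 (read(5)): returned 'N3LYX', offset=8

Answer: 8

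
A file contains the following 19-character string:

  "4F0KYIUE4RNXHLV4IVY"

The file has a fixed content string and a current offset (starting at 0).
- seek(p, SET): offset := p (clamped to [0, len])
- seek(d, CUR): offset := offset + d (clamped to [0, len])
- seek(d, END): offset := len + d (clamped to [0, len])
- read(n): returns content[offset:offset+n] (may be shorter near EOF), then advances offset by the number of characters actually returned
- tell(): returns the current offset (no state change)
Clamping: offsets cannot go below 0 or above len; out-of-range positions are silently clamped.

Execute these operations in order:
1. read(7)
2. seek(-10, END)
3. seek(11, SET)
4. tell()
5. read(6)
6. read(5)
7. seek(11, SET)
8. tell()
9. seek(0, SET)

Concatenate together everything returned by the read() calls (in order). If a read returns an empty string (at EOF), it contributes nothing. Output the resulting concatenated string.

Answer: 4F0KYIUXHLV4IVY

Derivation:
After 1 (read(7)): returned '4F0KYIU', offset=7
After 2 (seek(-10, END)): offset=9
After 3 (seek(11, SET)): offset=11
After 4 (tell()): offset=11
After 5 (read(6)): returned 'XHLV4I', offset=17
After 6 (read(5)): returned 'VY', offset=19
After 7 (seek(11, SET)): offset=11
After 8 (tell()): offset=11
After 9 (seek(0, SET)): offset=0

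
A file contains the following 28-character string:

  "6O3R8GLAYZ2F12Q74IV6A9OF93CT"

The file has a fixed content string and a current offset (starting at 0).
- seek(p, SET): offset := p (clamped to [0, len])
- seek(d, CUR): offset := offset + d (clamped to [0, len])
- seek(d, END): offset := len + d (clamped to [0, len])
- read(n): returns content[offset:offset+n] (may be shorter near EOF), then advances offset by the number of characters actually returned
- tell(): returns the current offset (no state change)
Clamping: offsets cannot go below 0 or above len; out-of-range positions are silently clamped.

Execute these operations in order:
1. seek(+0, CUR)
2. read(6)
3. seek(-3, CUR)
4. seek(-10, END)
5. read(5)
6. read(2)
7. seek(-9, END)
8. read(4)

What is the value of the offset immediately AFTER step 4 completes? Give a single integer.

Answer: 18

Derivation:
After 1 (seek(+0, CUR)): offset=0
After 2 (read(6)): returned '6O3R8G', offset=6
After 3 (seek(-3, CUR)): offset=3
After 4 (seek(-10, END)): offset=18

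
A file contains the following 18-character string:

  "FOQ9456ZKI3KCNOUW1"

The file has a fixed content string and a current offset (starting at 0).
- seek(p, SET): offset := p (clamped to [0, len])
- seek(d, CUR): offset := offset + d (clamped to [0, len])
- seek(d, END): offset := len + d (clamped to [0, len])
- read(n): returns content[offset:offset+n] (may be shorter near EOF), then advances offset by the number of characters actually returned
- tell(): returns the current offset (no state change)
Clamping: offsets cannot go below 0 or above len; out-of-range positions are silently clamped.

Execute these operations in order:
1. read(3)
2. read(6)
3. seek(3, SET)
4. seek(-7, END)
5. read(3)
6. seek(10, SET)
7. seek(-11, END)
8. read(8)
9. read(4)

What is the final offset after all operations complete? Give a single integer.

Answer: 18

Derivation:
After 1 (read(3)): returned 'FOQ', offset=3
After 2 (read(6)): returned '9456ZK', offset=9
After 3 (seek(3, SET)): offset=3
After 4 (seek(-7, END)): offset=11
After 5 (read(3)): returned 'KCN', offset=14
After 6 (seek(10, SET)): offset=10
After 7 (seek(-11, END)): offset=7
After 8 (read(8)): returned 'ZKI3KCNO', offset=15
After 9 (read(4)): returned 'UW1', offset=18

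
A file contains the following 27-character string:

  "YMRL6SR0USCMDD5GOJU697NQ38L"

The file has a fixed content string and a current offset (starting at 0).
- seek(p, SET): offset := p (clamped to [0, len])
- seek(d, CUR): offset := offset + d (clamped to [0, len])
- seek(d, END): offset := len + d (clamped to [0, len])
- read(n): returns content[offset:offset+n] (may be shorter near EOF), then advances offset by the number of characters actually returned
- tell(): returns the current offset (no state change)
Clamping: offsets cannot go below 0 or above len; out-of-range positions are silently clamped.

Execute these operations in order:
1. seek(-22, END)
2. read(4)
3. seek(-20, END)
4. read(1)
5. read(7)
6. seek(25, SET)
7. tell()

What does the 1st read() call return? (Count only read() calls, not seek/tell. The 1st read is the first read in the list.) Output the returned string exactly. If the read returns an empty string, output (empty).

Answer: SR0U

Derivation:
After 1 (seek(-22, END)): offset=5
After 2 (read(4)): returned 'SR0U', offset=9
After 3 (seek(-20, END)): offset=7
After 4 (read(1)): returned '0', offset=8
After 5 (read(7)): returned 'USCMDD5', offset=15
After 6 (seek(25, SET)): offset=25
After 7 (tell()): offset=25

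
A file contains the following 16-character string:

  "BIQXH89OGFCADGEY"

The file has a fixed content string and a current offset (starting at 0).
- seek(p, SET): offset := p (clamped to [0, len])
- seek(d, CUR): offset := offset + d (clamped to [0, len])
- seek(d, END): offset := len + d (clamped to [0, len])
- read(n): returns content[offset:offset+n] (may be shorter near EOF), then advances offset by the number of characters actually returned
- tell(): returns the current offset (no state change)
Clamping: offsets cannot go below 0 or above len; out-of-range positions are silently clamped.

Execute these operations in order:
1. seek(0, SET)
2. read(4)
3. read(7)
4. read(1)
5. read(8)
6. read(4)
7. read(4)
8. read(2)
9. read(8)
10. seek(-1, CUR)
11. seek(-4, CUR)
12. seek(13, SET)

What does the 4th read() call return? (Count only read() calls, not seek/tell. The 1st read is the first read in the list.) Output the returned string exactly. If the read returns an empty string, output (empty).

Answer: DGEY

Derivation:
After 1 (seek(0, SET)): offset=0
After 2 (read(4)): returned 'BIQX', offset=4
After 3 (read(7)): returned 'H89OGFC', offset=11
After 4 (read(1)): returned 'A', offset=12
After 5 (read(8)): returned 'DGEY', offset=16
After 6 (read(4)): returned '', offset=16
After 7 (read(4)): returned '', offset=16
After 8 (read(2)): returned '', offset=16
After 9 (read(8)): returned '', offset=16
After 10 (seek(-1, CUR)): offset=15
After 11 (seek(-4, CUR)): offset=11
After 12 (seek(13, SET)): offset=13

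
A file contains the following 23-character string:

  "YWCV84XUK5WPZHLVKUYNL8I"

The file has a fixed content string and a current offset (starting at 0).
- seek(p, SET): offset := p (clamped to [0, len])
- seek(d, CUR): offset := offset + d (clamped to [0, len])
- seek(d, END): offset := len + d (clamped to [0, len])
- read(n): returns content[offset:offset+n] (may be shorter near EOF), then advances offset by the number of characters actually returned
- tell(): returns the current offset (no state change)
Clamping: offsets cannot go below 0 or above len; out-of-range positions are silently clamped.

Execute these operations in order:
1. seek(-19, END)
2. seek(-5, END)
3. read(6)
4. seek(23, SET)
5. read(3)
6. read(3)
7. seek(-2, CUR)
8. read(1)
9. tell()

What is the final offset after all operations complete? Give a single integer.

After 1 (seek(-19, END)): offset=4
After 2 (seek(-5, END)): offset=18
After 3 (read(6)): returned 'YNL8I', offset=23
After 4 (seek(23, SET)): offset=23
After 5 (read(3)): returned '', offset=23
After 6 (read(3)): returned '', offset=23
After 7 (seek(-2, CUR)): offset=21
After 8 (read(1)): returned '8', offset=22
After 9 (tell()): offset=22

Answer: 22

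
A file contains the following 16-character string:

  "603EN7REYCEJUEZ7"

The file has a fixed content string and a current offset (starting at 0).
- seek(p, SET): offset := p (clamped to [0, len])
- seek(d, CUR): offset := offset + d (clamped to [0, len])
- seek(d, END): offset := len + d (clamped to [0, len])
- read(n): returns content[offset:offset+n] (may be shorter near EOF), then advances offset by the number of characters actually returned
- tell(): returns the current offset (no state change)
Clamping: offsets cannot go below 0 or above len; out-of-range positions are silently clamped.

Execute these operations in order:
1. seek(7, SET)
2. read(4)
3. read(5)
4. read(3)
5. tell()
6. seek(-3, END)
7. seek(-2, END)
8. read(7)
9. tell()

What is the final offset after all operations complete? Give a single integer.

After 1 (seek(7, SET)): offset=7
After 2 (read(4)): returned 'EYCE', offset=11
After 3 (read(5)): returned 'JUEZ7', offset=16
After 4 (read(3)): returned '', offset=16
After 5 (tell()): offset=16
After 6 (seek(-3, END)): offset=13
After 7 (seek(-2, END)): offset=14
After 8 (read(7)): returned 'Z7', offset=16
After 9 (tell()): offset=16

Answer: 16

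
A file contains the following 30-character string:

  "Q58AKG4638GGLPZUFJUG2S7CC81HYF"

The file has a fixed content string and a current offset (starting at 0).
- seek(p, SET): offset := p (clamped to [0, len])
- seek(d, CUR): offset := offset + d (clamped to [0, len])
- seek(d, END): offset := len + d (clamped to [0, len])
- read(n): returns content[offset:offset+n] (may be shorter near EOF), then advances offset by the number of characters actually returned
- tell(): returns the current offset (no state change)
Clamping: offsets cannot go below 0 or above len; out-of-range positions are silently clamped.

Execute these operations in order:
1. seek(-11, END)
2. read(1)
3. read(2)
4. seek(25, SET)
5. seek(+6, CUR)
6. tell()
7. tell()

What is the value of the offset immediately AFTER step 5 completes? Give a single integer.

Answer: 30

Derivation:
After 1 (seek(-11, END)): offset=19
After 2 (read(1)): returned 'G', offset=20
After 3 (read(2)): returned '2S', offset=22
After 4 (seek(25, SET)): offset=25
After 5 (seek(+6, CUR)): offset=30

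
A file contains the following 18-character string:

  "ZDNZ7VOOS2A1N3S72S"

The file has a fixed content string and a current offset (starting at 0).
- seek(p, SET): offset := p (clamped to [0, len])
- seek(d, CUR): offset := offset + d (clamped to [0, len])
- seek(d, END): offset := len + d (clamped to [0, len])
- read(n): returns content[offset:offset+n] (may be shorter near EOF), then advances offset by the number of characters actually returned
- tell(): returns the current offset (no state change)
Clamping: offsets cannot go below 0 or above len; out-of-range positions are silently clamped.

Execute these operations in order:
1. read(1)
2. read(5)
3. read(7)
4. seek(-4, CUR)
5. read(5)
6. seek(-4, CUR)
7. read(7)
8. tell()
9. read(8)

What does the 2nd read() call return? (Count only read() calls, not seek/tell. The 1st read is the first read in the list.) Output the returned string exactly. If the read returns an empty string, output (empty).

After 1 (read(1)): returned 'Z', offset=1
After 2 (read(5)): returned 'DNZ7V', offset=6
After 3 (read(7)): returned 'OOS2A1N', offset=13
After 4 (seek(-4, CUR)): offset=9
After 5 (read(5)): returned '2A1N3', offset=14
After 6 (seek(-4, CUR)): offset=10
After 7 (read(7)): returned 'A1N3S72', offset=17
After 8 (tell()): offset=17
After 9 (read(8)): returned 'S', offset=18

Answer: DNZ7V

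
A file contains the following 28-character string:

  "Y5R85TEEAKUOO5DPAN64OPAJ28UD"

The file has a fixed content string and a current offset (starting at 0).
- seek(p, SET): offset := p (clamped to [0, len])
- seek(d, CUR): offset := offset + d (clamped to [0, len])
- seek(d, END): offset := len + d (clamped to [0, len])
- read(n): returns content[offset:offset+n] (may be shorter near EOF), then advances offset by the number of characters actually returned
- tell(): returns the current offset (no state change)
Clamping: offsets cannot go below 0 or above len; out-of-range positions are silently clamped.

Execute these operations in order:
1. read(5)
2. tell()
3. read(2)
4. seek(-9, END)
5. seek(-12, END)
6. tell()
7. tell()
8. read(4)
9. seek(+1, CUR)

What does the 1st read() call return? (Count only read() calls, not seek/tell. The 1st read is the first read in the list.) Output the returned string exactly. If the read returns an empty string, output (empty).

Answer: Y5R85

Derivation:
After 1 (read(5)): returned 'Y5R85', offset=5
After 2 (tell()): offset=5
After 3 (read(2)): returned 'TE', offset=7
After 4 (seek(-9, END)): offset=19
After 5 (seek(-12, END)): offset=16
After 6 (tell()): offset=16
After 7 (tell()): offset=16
After 8 (read(4)): returned 'AN64', offset=20
After 9 (seek(+1, CUR)): offset=21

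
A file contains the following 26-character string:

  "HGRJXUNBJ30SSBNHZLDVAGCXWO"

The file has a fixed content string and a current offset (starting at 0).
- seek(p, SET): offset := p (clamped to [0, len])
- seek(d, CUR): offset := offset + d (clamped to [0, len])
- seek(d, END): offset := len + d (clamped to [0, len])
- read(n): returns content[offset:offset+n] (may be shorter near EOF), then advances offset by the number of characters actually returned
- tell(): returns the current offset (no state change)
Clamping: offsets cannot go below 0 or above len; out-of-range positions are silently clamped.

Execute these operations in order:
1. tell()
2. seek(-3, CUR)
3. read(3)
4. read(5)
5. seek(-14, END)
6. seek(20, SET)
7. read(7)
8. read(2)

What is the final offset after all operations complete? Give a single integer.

After 1 (tell()): offset=0
After 2 (seek(-3, CUR)): offset=0
After 3 (read(3)): returned 'HGR', offset=3
After 4 (read(5)): returned 'JXUNB', offset=8
After 5 (seek(-14, END)): offset=12
After 6 (seek(20, SET)): offset=20
After 7 (read(7)): returned 'AGCXWO', offset=26
After 8 (read(2)): returned '', offset=26

Answer: 26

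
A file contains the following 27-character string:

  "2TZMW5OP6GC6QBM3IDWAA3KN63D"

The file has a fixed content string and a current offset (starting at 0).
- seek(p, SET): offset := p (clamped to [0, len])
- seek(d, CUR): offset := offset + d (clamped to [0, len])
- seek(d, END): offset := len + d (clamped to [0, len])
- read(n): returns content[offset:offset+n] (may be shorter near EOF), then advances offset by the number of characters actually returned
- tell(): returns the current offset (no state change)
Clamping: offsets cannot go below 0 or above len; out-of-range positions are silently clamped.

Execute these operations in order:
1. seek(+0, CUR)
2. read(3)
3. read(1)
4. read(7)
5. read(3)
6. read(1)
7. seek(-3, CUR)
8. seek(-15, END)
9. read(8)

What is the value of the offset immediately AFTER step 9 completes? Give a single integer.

After 1 (seek(+0, CUR)): offset=0
After 2 (read(3)): returned '2TZ', offset=3
After 3 (read(1)): returned 'M', offset=4
After 4 (read(7)): returned 'W5OP6GC', offset=11
After 5 (read(3)): returned '6QB', offset=14
After 6 (read(1)): returned 'M', offset=15
After 7 (seek(-3, CUR)): offset=12
After 8 (seek(-15, END)): offset=12
After 9 (read(8)): returned 'QBM3IDWA', offset=20

Answer: 20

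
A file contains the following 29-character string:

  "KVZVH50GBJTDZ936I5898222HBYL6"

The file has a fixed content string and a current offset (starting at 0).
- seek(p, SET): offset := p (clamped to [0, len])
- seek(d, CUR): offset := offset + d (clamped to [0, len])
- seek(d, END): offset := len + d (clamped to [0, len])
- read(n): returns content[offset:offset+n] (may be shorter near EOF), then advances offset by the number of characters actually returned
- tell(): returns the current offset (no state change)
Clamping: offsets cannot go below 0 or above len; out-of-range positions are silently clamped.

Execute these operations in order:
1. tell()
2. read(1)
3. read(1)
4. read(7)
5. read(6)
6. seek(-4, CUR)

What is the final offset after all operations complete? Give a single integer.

After 1 (tell()): offset=0
After 2 (read(1)): returned 'K', offset=1
After 3 (read(1)): returned 'V', offset=2
After 4 (read(7)): returned 'ZVH50GB', offset=9
After 5 (read(6)): returned 'JTDZ93', offset=15
After 6 (seek(-4, CUR)): offset=11

Answer: 11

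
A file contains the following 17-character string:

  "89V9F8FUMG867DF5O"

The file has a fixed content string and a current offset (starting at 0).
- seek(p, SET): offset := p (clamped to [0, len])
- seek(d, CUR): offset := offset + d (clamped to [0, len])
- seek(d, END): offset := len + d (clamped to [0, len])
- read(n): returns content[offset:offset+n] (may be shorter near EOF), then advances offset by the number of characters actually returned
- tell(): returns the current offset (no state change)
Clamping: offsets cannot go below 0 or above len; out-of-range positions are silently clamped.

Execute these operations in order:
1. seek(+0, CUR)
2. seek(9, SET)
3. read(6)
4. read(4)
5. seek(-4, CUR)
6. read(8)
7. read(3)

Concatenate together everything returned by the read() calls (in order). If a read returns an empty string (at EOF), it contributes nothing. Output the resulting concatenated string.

After 1 (seek(+0, CUR)): offset=0
After 2 (seek(9, SET)): offset=9
After 3 (read(6)): returned 'G867DF', offset=15
After 4 (read(4)): returned '5O', offset=17
After 5 (seek(-4, CUR)): offset=13
After 6 (read(8)): returned 'DF5O', offset=17
After 7 (read(3)): returned '', offset=17

Answer: G867DF5ODF5O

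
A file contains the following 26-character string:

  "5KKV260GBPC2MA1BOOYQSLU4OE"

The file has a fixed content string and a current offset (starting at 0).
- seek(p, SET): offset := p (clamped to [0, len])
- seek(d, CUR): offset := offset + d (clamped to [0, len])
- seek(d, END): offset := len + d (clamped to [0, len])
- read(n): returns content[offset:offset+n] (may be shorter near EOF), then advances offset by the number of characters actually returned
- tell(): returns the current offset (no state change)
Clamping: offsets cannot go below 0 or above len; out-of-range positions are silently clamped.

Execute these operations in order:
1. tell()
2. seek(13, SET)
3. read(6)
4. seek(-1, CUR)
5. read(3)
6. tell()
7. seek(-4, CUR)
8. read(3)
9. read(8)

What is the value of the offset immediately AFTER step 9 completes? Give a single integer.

Answer: 26

Derivation:
After 1 (tell()): offset=0
After 2 (seek(13, SET)): offset=13
After 3 (read(6)): returned 'A1BOOY', offset=19
After 4 (seek(-1, CUR)): offset=18
After 5 (read(3)): returned 'YQS', offset=21
After 6 (tell()): offset=21
After 7 (seek(-4, CUR)): offset=17
After 8 (read(3)): returned 'OYQ', offset=20
After 9 (read(8)): returned 'SLU4OE', offset=26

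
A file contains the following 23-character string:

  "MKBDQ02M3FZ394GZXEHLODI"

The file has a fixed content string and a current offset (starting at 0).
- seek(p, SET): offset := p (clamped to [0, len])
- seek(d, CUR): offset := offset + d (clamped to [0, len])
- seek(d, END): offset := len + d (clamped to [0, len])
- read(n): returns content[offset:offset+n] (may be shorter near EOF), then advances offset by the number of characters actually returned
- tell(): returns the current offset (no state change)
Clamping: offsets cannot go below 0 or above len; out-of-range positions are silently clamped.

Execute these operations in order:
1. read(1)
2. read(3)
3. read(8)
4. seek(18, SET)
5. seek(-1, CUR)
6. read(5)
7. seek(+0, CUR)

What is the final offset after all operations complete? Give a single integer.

Answer: 22

Derivation:
After 1 (read(1)): returned 'M', offset=1
After 2 (read(3)): returned 'KBD', offset=4
After 3 (read(8)): returned 'Q02M3FZ3', offset=12
After 4 (seek(18, SET)): offset=18
After 5 (seek(-1, CUR)): offset=17
After 6 (read(5)): returned 'EHLOD', offset=22
After 7 (seek(+0, CUR)): offset=22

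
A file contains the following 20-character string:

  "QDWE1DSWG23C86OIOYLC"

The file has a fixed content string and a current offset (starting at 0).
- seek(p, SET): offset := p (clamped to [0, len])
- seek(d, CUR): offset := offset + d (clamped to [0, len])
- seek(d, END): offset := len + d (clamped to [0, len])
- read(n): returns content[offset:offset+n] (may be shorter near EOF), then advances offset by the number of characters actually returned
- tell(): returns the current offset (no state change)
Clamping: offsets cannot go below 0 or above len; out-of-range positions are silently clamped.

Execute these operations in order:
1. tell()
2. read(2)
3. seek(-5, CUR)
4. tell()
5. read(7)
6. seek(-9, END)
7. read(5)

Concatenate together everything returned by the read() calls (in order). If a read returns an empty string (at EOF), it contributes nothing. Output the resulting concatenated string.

After 1 (tell()): offset=0
After 2 (read(2)): returned 'QD', offset=2
After 3 (seek(-5, CUR)): offset=0
After 4 (tell()): offset=0
After 5 (read(7)): returned 'QDWE1DS', offset=7
After 6 (seek(-9, END)): offset=11
After 7 (read(5)): returned 'C86OI', offset=16

Answer: QDQDWE1DSC86OI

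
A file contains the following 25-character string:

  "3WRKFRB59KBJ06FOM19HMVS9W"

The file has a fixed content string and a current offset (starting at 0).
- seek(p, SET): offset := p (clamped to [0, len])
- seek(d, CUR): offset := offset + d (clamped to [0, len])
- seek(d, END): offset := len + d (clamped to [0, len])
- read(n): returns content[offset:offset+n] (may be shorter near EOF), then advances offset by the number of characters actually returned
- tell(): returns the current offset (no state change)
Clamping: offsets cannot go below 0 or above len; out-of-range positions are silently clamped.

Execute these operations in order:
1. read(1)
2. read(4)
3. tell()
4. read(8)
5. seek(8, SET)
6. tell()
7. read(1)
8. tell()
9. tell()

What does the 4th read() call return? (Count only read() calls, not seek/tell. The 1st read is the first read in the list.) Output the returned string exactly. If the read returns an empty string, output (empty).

Answer: 9

Derivation:
After 1 (read(1)): returned '3', offset=1
After 2 (read(4)): returned 'WRKF', offset=5
After 3 (tell()): offset=5
After 4 (read(8)): returned 'RB59KBJ0', offset=13
After 5 (seek(8, SET)): offset=8
After 6 (tell()): offset=8
After 7 (read(1)): returned '9', offset=9
After 8 (tell()): offset=9
After 9 (tell()): offset=9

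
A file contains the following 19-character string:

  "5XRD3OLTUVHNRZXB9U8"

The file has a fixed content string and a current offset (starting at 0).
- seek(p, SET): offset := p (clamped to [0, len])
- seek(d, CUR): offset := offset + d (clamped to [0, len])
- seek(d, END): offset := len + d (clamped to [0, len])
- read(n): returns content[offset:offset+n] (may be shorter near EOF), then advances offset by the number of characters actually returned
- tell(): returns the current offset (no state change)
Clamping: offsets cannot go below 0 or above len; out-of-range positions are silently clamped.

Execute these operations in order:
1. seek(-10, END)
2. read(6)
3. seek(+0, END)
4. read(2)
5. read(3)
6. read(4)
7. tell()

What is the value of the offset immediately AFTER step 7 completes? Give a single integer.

After 1 (seek(-10, END)): offset=9
After 2 (read(6)): returned 'VHNRZX', offset=15
After 3 (seek(+0, END)): offset=19
After 4 (read(2)): returned '', offset=19
After 5 (read(3)): returned '', offset=19
After 6 (read(4)): returned '', offset=19
After 7 (tell()): offset=19

Answer: 19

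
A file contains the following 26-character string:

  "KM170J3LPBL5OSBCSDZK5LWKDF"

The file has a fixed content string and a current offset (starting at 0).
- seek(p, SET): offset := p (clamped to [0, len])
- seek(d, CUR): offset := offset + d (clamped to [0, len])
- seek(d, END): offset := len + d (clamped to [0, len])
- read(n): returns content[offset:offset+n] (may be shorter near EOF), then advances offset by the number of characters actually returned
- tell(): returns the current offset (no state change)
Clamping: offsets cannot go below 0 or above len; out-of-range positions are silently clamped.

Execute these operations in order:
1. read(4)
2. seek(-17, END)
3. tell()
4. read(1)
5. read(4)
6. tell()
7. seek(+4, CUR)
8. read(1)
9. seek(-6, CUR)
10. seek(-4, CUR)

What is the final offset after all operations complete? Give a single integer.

After 1 (read(4)): returned 'KM17', offset=4
After 2 (seek(-17, END)): offset=9
After 3 (tell()): offset=9
After 4 (read(1)): returned 'B', offset=10
After 5 (read(4)): returned 'L5OS', offset=14
After 6 (tell()): offset=14
After 7 (seek(+4, CUR)): offset=18
After 8 (read(1)): returned 'Z', offset=19
After 9 (seek(-6, CUR)): offset=13
After 10 (seek(-4, CUR)): offset=9

Answer: 9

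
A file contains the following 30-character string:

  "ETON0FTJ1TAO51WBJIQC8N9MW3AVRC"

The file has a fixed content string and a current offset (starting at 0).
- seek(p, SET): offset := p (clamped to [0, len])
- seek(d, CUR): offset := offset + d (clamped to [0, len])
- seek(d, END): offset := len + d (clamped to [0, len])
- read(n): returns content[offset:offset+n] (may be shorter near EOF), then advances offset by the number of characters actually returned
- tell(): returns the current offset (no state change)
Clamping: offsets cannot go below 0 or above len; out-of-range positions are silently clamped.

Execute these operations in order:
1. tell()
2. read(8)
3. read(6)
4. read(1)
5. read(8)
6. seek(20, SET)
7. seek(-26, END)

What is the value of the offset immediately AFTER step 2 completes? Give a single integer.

Answer: 8

Derivation:
After 1 (tell()): offset=0
After 2 (read(8)): returned 'ETON0FTJ', offset=8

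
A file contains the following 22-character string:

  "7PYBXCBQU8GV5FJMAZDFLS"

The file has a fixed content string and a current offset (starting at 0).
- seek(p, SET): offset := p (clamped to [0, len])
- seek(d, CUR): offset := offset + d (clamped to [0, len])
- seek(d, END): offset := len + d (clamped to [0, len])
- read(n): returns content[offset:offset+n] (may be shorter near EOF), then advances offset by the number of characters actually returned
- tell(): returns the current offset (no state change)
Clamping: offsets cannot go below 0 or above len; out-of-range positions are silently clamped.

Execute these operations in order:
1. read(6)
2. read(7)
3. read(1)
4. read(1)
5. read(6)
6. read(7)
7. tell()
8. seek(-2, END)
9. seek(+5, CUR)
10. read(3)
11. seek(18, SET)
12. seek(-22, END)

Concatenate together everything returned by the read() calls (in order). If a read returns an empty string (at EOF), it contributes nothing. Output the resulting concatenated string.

After 1 (read(6)): returned '7PYBXC', offset=6
After 2 (read(7)): returned 'BQU8GV5', offset=13
After 3 (read(1)): returned 'F', offset=14
After 4 (read(1)): returned 'J', offset=15
After 5 (read(6)): returned 'MAZDFL', offset=21
After 6 (read(7)): returned 'S', offset=22
After 7 (tell()): offset=22
After 8 (seek(-2, END)): offset=20
After 9 (seek(+5, CUR)): offset=22
After 10 (read(3)): returned '', offset=22
After 11 (seek(18, SET)): offset=18
After 12 (seek(-22, END)): offset=0

Answer: 7PYBXCBQU8GV5FJMAZDFLS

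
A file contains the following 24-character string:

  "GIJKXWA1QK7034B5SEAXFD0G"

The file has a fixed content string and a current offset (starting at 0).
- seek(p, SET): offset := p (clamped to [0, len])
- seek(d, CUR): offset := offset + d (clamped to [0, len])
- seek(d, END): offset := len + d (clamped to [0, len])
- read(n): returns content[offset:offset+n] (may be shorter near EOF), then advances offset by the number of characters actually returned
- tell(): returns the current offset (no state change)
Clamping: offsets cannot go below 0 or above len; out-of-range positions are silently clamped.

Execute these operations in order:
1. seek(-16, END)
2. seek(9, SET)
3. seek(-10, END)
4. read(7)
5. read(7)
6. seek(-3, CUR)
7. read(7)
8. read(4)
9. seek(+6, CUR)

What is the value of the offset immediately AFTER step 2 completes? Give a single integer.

After 1 (seek(-16, END)): offset=8
After 2 (seek(9, SET)): offset=9

Answer: 9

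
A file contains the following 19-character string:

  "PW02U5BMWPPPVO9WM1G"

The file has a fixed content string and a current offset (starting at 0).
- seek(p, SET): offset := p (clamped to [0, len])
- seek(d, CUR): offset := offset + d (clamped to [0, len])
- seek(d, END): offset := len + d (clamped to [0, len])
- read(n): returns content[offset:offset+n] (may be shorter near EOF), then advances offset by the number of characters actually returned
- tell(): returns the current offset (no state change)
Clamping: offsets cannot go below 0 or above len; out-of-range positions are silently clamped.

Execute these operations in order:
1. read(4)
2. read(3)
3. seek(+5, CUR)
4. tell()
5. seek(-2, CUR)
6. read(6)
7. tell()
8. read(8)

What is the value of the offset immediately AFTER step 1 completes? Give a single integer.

Answer: 4

Derivation:
After 1 (read(4)): returned 'PW02', offset=4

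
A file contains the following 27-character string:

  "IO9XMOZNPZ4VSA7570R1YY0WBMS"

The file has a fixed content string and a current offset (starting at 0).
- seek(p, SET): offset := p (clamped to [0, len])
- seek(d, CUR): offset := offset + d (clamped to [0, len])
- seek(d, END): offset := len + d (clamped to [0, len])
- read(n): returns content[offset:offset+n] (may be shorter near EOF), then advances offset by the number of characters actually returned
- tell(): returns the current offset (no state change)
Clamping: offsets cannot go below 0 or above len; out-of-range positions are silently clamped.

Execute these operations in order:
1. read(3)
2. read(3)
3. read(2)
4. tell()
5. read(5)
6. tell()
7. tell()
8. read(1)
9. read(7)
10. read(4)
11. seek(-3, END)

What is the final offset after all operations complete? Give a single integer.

After 1 (read(3)): returned 'IO9', offset=3
After 2 (read(3)): returned 'XMO', offset=6
After 3 (read(2)): returned 'ZN', offset=8
After 4 (tell()): offset=8
After 5 (read(5)): returned 'PZ4VS', offset=13
After 6 (tell()): offset=13
After 7 (tell()): offset=13
After 8 (read(1)): returned 'A', offset=14
After 9 (read(7)): returned '7570R1Y', offset=21
After 10 (read(4)): returned 'Y0WB', offset=25
After 11 (seek(-3, END)): offset=24

Answer: 24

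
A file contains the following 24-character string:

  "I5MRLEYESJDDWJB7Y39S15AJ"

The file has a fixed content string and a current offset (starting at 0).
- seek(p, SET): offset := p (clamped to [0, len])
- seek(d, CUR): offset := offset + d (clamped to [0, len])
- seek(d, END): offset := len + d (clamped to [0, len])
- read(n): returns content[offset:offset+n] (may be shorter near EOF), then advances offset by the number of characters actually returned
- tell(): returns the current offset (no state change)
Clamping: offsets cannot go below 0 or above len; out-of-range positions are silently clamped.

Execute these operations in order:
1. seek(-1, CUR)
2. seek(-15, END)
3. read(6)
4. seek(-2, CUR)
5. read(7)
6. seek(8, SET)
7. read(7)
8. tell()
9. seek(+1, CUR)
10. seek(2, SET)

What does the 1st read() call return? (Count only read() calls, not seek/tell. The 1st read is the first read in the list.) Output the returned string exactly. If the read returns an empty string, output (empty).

After 1 (seek(-1, CUR)): offset=0
After 2 (seek(-15, END)): offset=9
After 3 (read(6)): returned 'JDDWJB', offset=15
After 4 (seek(-2, CUR)): offset=13
After 5 (read(7)): returned 'JB7Y39S', offset=20
After 6 (seek(8, SET)): offset=8
After 7 (read(7)): returned 'SJDDWJB', offset=15
After 8 (tell()): offset=15
After 9 (seek(+1, CUR)): offset=16
After 10 (seek(2, SET)): offset=2

Answer: JDDWJB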